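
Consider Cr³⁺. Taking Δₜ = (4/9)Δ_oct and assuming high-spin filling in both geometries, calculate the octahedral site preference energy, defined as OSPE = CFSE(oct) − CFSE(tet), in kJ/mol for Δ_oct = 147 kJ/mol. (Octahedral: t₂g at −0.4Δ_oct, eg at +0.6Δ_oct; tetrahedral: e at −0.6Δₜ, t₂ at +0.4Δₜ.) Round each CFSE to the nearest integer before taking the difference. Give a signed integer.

Group 6 minus oxidation state +3 gives a d³ configuration for Cr³⁺.
In an octahedral site d³ (HS) is t2g^3 e_g^0, giving CFSE(oct) = -1.2Δ_oct = -176 kJ/mol.
Tetrahedral e^2 t2^1 gives -0.8Δₜ = -0.8 × (4/9) × 147 = -52 kJ/mol.
OSPE = CFSE(oct) − CFSE(tet) = -176 − (-52) = -124 kJ/mol.

-124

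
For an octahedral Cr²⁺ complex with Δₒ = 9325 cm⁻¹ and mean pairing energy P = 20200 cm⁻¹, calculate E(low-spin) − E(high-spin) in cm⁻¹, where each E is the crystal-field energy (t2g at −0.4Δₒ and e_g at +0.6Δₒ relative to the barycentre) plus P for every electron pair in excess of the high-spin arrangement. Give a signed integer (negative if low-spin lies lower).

10875

Cr²⁺: group 6, so d-count = 6 − 2 = 4.
High-spin d⁴ fills as t2g^3 e_g^1 with CFSE 3(−0.4) + 1(+0.6) = -0.6Δₒ = -5595 cm⁻¹.
For low-spin the configuration is t2g^4 e_g^0: orbital energy -1.6 × 9325 = -14920 cm⁻¹, and 1 additional pair relative to high-spin adds 20200 cm⁻¹, giving 5280 cm⁻¹.
Thus E(LS) − E(HS) = 10875 cm⁻¹.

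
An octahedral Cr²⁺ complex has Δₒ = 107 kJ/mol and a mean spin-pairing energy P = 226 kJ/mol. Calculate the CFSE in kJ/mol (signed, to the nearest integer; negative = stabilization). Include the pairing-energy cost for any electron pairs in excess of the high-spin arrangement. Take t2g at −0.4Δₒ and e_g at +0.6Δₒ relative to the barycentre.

-64

Cr is in group 6, so Cr²⁺ is d⁴ (6 − 2 = 4).
Since Δₒ = 107 kJ/mol < P = 226 kJ/mol, the complex adopts the high-spin configuration.
That gives t2g^3 e_g^1.
Orbital CFSE = -0.6Δₒ = -0.6 × 107 = -64 kJ/mol.
High-spin has no excess pairs, so no pairing correction applies.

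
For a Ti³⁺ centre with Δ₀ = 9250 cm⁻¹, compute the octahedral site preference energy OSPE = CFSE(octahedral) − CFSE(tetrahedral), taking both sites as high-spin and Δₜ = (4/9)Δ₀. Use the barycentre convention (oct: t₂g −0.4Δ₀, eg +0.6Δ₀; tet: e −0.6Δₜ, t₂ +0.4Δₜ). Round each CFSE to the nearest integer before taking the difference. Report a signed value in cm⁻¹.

-1233

Group 4 minus oxidation state +3 gives a d¹ configuration for Ti³⁺.
In an octahedral site d¹ (HS) is t2g^1 e_g^0, giving CFSE(oct) = -0.4Δ₀ = -3700 cm⁻¹.
Tetrahedral: e^1 t2^0, CFSE = 1(−0.6) + 0(+0.4) = -0.6Δₜ = -0.6 × (4/9) × 9250 = -2467 cm⁻¹.
OSPE = CFSE(oct) − CFSE(tet) = -3700 − (-2467) = -1233 cm⁻¹.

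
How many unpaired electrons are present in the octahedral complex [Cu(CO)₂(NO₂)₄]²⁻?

1

Ligand charges: 2×(+0) from CO and 4×(-1) from NO₂⁻ sum to -4; with overall charge -2, Cu is +2.
Group 11 minus oxidation state +2 gives a d⁹ configuration for Cu²⁺.
Configuration: t2g^6 e_g^3, giving 1 unpaired electron.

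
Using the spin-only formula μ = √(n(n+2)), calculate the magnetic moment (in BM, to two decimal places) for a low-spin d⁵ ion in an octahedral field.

1.73 BM

Configuration: t₂g⁵ eg⁰ → 1 unpaired electron.
μ(spin-only) = √[1(1+2)] = √3 ≈ 1.73 BM.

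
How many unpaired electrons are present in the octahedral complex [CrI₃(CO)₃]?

3

Ligand charges: 3×(-1) from I⁻ and 3×(+0) from CO sum to -3; with overall charge +0, Cr is +3.
Group 6 minus oxidation state +3 gives a d³ configuration for Cr³⁺.
Configuration: t₂g³ eg⁰, giving 3 unpaired electrons.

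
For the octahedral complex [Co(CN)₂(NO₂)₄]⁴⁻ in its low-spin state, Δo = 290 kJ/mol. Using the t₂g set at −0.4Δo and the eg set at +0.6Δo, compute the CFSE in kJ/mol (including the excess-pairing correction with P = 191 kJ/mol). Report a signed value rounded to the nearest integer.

-331

Ligand charges: 2×(-1) from CN⁻ and 4×(-1) from NO₂⁻ sum to -6; with overall charge -4, Co is +2.
Co is in group 9, so Co²⁺ is d⁷ (9 − 2 = 7).
Electron filling gives t₂g⁶ eg¹.
CFSE(orbital) = 6×(-0.4Δo) + 1×(0.6Δo) = -1.8Δo; with Δo = 290 kJ/mol that is -522 kJ/mol.
Pairing penalty: 3 pairs vs 2 in the high-spin reference → 1 extra × P = 191 kJ/mol.
Combining: -522 + 191 = -331 kJ/mol.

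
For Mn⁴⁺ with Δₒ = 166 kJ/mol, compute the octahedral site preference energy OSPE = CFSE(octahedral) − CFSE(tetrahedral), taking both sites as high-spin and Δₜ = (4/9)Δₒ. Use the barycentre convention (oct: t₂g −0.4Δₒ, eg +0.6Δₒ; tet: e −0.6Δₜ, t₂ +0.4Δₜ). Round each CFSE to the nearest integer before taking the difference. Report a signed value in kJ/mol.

Mn is in group 7, so Mn⁴⁺ is d³ (7 − 4 = 3).
Octahedral (high-spin): t2g^3 e_g^0, CFSE = 3(−0.4) + 0(+0.6) = -1.2Δₒ = -1.2 × 166 = -199 kJ/mol.
In a tetrahedral site the filling is e^2 t2^1: CFSE(tet) = -0.8Δₜ = -0.8 × (4/9)(166) = -59 kJ/mol.
OSPE = -199 − (-59) = -140 kJ/mol.

-140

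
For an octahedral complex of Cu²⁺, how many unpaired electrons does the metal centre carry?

Cu sits in group 11; removing 2 electrons leaves Cu²⁺ with 11 − 2 = 9 d electrons.
Configuration: t₂g⁶ eg³, giving 1 unpaired electron.

1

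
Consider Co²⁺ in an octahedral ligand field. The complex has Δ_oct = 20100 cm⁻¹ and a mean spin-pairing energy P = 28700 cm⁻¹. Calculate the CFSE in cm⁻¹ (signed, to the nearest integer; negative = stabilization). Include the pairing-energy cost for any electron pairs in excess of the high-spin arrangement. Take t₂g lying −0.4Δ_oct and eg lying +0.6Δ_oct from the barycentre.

Co is in group 9, so Co²⁺ is d⁷ (9 − 2 = 7).
With Δ_oct < P the complex is high-spin.
Filling d⁷ accordingly: t₂g⁵ eg².
Orbital CFSE = -0.8Δ_oct = -0.8 × 20100 = -16080 cm⁻¹.
High-spin has no excess pairs, so no pairing correction applies.

-16080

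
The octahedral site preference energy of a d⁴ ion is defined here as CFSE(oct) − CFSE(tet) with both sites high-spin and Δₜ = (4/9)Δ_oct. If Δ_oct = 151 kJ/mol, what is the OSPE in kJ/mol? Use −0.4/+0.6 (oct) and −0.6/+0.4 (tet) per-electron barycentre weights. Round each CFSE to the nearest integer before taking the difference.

-64

Octahedral (high-spin): t₂g³ eg¹, CFSE = 3(−0.4) + 1(+0.6) = -0.6Δ_oct = -0.6 × 151 = -91 kJ/mol.
Tetrahedral: e² t₂², CFSE = 2(−0.6) + 2(+0.4) = -0.4Δₜ = -0.4 × (4/9) × 151 = -27 kJ/mol.
OSPE = -91 − (-27) = -64 kJ/mol.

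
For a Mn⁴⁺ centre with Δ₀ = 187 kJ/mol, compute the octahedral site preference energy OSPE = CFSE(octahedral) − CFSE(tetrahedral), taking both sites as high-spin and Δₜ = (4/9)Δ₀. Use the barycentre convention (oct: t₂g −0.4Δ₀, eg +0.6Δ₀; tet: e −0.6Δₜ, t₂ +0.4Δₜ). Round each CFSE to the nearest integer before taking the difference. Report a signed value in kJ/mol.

-158

Mn sits in group 7; removing 4 electrons leaves Mn⁴⁺ with 7 − 4 = 3 d electrons.
In an octahedral site d³ (HS) is t₂g³ eg⁰, giving CFSE(oct) = -1.2Δ₀ = -224 kJ/mol.
Tetrahedral e² t₂¹ gives -0.8Δₜ = -0.8 × (4/9) × 187 = -66 kJ/mol.
Subtracting, OSPE = -224 − (-66) = -158 kJ/mol.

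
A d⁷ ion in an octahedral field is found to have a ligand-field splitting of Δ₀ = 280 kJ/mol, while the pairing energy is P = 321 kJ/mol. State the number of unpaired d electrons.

With Δ₀ < P the complex is high-spin.
Configuration: t2g^5 e_g^2.
Unpaired electrons: 3.

3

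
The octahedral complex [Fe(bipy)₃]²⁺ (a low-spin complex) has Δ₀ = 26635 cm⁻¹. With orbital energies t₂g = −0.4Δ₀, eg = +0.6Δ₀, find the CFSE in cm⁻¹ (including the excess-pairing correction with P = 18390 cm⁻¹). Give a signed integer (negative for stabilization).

-27144

bipy is neutral, so the +2 overall charge sits on Fe: oxidation state +2.
Fe is in group 8, so Fe²⁺ is d⁶ (8 − 2 = 6).
Configuration: t₂g⁶ eg⁰.
The orbital stabilization is -2.4Δ₀ = -2.4 × 26635 = -63924 cm⁻¹.
High-spin d⁶ would be t₂g⁴ eg² with 1 pair; low-spin has 3, so 2 excess pairs cost +2P = +36780 cm⁻¹.
Overall CFSE = -63924 + 36780 = -27144 cm⁻¹.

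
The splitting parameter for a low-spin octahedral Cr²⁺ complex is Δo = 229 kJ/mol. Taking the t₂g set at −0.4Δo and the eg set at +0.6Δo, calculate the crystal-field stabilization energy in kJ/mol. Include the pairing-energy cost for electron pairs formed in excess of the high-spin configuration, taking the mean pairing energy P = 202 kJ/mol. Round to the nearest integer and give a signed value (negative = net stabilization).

Cr²⁺: group 6, so d-count = 6 − 2 = 4.
Configuration: t₂g⁴ eg⁰.
Orbital CFSE = 4(-0.4) + 0(0.6) = -1.6Δo = -1.6 × 229 = -366 kJ/mol.
High-spin d⁴ would be t₂g³ eg¹ with 0 pairs; low-spin has 1, so 1 excess pair costs +1P = +202 kJ/mol.
Net CFSE = -366 + 202 = -164 kJ/mol.

-164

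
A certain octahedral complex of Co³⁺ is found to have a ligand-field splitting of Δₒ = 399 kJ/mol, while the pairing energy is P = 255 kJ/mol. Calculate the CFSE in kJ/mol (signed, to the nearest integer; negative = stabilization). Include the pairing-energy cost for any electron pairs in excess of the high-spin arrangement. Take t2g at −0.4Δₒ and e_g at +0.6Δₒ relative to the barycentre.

-448

Co sits in group 9; removing 3 electrons leaves Co³⁺ with 9 − 3 = 6 d electrons.
Since Δₒ = 399 kJ/mol > P = 255 kJ/mol, the complex adopts the low-spin configuration.
Filling d⁶ accordingly: t2g^6 e_g^0.
Orbital CFSE = -2.4Δₒ = -2.4 × 399 = -958 kJ/mol.
Excess pairs vs high-spin: 3 − 1 = 2; pairing cost = +510 kJ/mol.
Net CFSE = -958 + 510 = -448 kJ/mol.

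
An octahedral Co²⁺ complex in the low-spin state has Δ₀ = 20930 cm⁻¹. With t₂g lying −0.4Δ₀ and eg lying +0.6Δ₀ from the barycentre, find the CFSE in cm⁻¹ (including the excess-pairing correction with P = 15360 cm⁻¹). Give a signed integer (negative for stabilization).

-22314

Co sits in group 9; removing 2 electrons leaves Co²⁺ with 9 − 2 = 7 d electrons.
Electron filling gives t₂g⁶ eg¹.
CFSE(orbital) = 6×(-0.4Δ₀) + 1×(0.6Δ₀) = -1.8Δ₀; with Δ₀ = 20930 cm⁻¹ that is -37674 cm⁻¹.
Pairing penalty: 3 pairs vs 2 in the high-spin reference → 1 extra × P = 15360 cm⁻¹.
Combining: -37674 + 15360 = -22314 cm⁻¹.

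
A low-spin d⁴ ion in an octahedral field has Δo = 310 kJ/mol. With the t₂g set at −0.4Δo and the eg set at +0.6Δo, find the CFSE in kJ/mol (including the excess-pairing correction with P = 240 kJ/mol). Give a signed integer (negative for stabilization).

Configuration: t₂g⁴ eg⁰.
The orbital stabilization is -1.6Δo = -1.6 × 310 = -496 kJ/mol.
Relative to high-spin t₂g³ eg¹ (0 paired), the low-spin configuration has 1 additional pair, contributing +1 × 240 = +240 kJ/mol.
Combining: -496 + 240 = -256 kJ/mol.

-256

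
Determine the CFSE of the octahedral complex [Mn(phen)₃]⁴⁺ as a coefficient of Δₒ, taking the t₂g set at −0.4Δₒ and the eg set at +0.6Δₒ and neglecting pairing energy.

phen is neutral, so the +4 overall charge sits on Mn: oxidation state +4.
Mn is in group 7, so Mn⁴⁺ is d³ (7 − 4 = 3).
Configuration: t₂g³ eg⁰.
CFSE = 3(-0.4Δₒ) + 0(0.6Δₒ) = -1.2Δₒ + 0.0Δₒ = -1.2Δₒ.

-1.2 Δₒ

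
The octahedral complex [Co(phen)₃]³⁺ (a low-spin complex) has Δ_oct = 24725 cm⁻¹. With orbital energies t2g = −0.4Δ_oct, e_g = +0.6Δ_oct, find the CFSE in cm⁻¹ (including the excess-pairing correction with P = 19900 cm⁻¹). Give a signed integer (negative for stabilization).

-19540

phen is neutral, so the +3 overall charge sits on Co: oxidation state +3.
Co³⁺: group 9, so d-count = 9 − 3 = 6.
The d⁶ electrons fill as t2g^6 e_g^0.
Orbital CFSE = 6(-0.4) + 0(0.6) = -2.4Δ_oct = -2.4 × 24725 = -59340 cm⁻¹.
Pairing penalty: 3 pairs vs 1 in the high-spin reference → 2 extra × P = 39800 cm⁻¹.
Net CFSE = -59340 + 39800 = -19540 cm⁻¹.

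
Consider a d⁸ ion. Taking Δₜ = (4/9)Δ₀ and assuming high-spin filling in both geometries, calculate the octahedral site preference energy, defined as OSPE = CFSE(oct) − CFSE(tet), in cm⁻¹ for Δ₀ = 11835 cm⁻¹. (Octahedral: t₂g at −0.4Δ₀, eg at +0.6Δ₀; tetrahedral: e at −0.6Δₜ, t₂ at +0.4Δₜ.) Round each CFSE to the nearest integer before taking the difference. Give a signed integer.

Octahedral high-spin t2g^6 e_g^2: CFSE = -1.2 × 11835 = -14202 cm⁻¹.
In a tetrahedral site the filling is e^4 t2^4: CFSE(tet) = -0.8Δₜ = -0.8 × (4/9)(11835) = -4208 cm⁻¹.
OSPE = -14202 − (-4208) = -9994 cm⁻¹.

-9994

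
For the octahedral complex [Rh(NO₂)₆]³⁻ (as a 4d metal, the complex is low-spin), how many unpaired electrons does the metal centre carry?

Each NO₂⁻ contributes -1; 6 × (-1) = -6. With overall charge -3, Rh is in the +3 oxidation state.
Rh sits in group 9; removing 3 electrons leaves Rh³⁺ with 9 − 3 = 6 d electrons.
Configuration: t2g^6 e_g^0, giving 0 unpaired electrons.

0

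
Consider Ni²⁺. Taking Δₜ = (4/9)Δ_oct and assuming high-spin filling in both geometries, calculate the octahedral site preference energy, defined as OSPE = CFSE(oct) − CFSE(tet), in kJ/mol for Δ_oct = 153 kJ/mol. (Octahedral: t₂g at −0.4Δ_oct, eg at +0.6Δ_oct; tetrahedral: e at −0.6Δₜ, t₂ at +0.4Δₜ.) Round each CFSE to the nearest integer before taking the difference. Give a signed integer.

-130

Ni is in group 10, so Ni²⁺ is d⁸ (10 − 2 = 8).
Octahedral high-spin t₂g⁶ eg²: CFSE = -1.2 × 153 = -184 kJ/mol.
In a tetrahedral site the filling is e⁴ t₂⁴: CFSE(tet) = -0.8Δₜ = -0.8 × (4/9)(153) = -54 kJ/mol.
OSPE = CFSE(oct) − CFSE(tet) = -184 − (-54) = -130 kJ/mol.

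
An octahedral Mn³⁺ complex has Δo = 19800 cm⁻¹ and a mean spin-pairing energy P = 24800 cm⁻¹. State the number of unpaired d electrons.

4

Group 7 minus oxidation state +3 gives a d⁴ configuration for Mn³⁺.
With Δo < P the complex is high-spin.
Configuration: t2g^3 e_g^1.
Unpaired electrons: 4.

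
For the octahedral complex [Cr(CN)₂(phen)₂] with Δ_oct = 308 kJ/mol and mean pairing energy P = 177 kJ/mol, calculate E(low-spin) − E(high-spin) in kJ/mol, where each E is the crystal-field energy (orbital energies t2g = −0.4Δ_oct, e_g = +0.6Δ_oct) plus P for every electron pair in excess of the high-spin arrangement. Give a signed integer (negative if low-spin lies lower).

Ligand charges: 2×(-1) from CN⁻ and 2×(+0) from phen sum to -2; with overall charge +0, Cr is +2.
Cr²⁺: group 6, so d-count = 6 − 2 = 4.
High-spin d⁴ fills as t2g^3 e_g^1 with CFSE 3(−0.4) + 1(+0.6) = -0.6Δ_oct = -185 kJ/mol.
For low-spin the configuration is t2g^4 e_g^0: orbital energy -1.6 × 308 = -493 kJ/mol, and 1 additional pair relative to high-spin adds 177 kJ/mol, giving -316 kJ/mol.
The difference is -316 − (-185) = -131 kJ/mol, so low-spin lies lower.

-131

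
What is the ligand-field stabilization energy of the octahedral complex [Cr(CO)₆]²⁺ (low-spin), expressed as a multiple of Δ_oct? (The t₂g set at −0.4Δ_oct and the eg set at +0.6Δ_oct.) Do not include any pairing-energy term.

-1.6 Δ_oct

CO is neutral, so the +2 overall charge sits on Cr: oxidation state +2.
Group 6 minus oxidation state +2 gives a d⁴ configuration for Cr²⁺.
Configuration: t₂g⁴ eg⁰.
CFSE = 4(-0.4Δ_oct) + 0(0.6Δ_oct) = -1.6Δ_oct + 0.0Δ_oct = -1.6Δ_oct.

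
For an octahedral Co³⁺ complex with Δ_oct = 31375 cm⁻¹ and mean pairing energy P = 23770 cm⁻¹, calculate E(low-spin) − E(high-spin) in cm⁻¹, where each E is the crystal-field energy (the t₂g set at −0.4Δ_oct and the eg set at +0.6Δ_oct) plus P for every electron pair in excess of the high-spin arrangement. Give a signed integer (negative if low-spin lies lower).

-15210

Co³⁺: group 9, so d-count = 9 − 3 = 6.
High-spin d⁶ fills as t₂g⁴ eg² with CFSE 4(−0.4) + 2(+0.6) = -0.4Δ_oct = -12550 cm⁻¹.
For low-spin the configuration is t₂g⁶ eg⁰: orbital energy -2.4 × 31375 = -75300 cm⁻¹, and 2 additional pairs relative to high-spin add 47540 cm⁻¹, giving -27760 cm⁻¹.
E(LS) − E(HS) = -27760 − (-12550) = -15210 cm⁻¹.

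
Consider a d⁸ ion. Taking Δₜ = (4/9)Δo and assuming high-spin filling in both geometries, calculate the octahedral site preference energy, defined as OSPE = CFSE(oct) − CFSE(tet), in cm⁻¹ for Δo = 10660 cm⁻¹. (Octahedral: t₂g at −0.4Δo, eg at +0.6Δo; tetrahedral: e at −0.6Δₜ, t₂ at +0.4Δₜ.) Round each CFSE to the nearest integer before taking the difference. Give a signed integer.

Octahedral high-spin t2g^6 e_g^2: CFSE = -1.2 × 10660 = -12792 cm⁻¹.
In a tetrahedral site the filling is e^4 t2^4: CFSE(tet) = -0.8Δₜ = -0.8 × (4/9)(10660) = -3790 cm⁻¹.
OSPE = -12792 − (-3790) = -9002 cm⁻¹.

-9002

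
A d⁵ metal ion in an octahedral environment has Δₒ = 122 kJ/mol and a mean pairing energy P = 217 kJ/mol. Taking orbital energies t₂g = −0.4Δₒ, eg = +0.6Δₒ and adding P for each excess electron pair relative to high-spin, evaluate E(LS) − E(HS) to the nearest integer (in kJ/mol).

In the high-spin limit (t₂g³ eg²) the orbital term is 0.0Δₒ = 0 kJ/mol, with no excess pairing.
Low-spin: t₂g⁵ eg⁰, orbital CFSE = -2.0Δₒ = -244 kJ/mol; plus 2 excess pairs × P = +434 kJ/mol; total 190 kJ/mol.
E(LS) − E(HS) = 190 − (0) = 190 kJ/mol.

190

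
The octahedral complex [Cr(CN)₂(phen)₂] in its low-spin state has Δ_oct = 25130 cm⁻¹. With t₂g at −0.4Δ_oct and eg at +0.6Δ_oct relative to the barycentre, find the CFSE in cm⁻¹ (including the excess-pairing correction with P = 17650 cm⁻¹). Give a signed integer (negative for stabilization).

-22558

Ligand charges: 2×(-1) from CN⁻ and 2×(+0) from phen sum to -2; with overall charge +0, Cr is +2.
Cr sits in group 6; removing 2 electrons leaves Cr²⁺ with 6 − 2 = 4 d electrons.
Electron filling gives t₂g⁴ eg⁰.
CFSE(orbital) = 4×(-0.4Δ_oct) + 0×(0.6Δ_oct) = -1.6Δ_oct; with Δ_oct = 25130 cm⁻¹ that is -40208 cm⁻¹.
High-spin d⁴ would be t₂g³ eg¹ with 0 pairs; low-spin has 1, so 1 excess pair costs +1P = +17650 cm⁻¹.
Combining: -40208 + 17650 = -22558 cm⁻¹.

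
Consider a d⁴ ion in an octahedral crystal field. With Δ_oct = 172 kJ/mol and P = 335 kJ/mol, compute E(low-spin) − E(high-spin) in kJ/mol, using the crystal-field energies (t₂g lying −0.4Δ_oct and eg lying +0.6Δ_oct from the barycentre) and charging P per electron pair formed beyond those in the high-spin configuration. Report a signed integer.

163

High-spin: t₂g³ eg¹, CFSE = -0.6Δ_oct = -103 kJ/mol.
Low-spin t₂g⁴ eg⁰ gives -1.6Δ_oct = -275 kJ/mol, but forming 1 extra pair costs 1P = 335 kJ/mol, so E(LS) = -275 + 335 = 60 kJ/mol.
The difference is 60 − (-103) = 163 kJ/mol, so high-spin lies lower.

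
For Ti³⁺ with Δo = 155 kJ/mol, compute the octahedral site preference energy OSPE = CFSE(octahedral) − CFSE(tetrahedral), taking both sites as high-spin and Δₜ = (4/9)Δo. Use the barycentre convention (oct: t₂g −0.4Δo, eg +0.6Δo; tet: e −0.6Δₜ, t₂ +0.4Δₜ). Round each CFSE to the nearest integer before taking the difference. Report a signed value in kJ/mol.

Ti is in group 4, so Ti³⁺ is d¹ (4 − 3 = 1).
Octahedral (high-spin): t₂g¹ eg⁰, CFSE = 1(−0.4) + 0(+0.6) = -0.4Δo = -0.4 × 155 = -62 kJ/mol.
Tetrahedral: e¹ t₂⁰, CFSE = 1(−0.6) + 0(+0.4) = -0.6Δₜ = -0.6 × (4/9) × 155 = -41 kJ/mol.
Subtracting, OSPE = -62 − (-41) = -21 kJ/mol.

-21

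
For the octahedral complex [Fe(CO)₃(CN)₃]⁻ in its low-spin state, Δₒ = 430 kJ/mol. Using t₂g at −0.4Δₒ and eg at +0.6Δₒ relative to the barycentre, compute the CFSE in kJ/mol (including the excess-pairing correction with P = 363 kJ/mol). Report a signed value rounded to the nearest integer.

Ligand charges: 3×(+0) from CO and 3×(-1) from CN⁻ sum to -3; with overall charge -1, Fe is +2.
Fe sits in group 8; removing 2 electrons leaves Fe²⁺ with 8 − 2 = 6 d electrons.
Configuration: t₂g⁶ eg⁰.
The orbital stabilization is -2.4Δₒ = -2.4 × 430 = -1032 kJ/mol.
High-spin d⁶ would be t₂g⁴ eg² with 1 pair; low-spin has 3, so 2 excess pairs cost +2P = +726 kJ/mol.
Overall CFSE = -1032 + 726 = -306 kJ/mol.

-306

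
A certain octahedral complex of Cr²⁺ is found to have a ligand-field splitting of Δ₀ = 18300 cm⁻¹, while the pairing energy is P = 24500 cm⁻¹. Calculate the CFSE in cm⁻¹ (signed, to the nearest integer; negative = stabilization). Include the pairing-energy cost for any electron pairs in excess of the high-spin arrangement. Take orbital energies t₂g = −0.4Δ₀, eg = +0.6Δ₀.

Cr sits in group 6; removing 2 electrons leaves Cr²⁺ with 6 − 2 = 4 d electrons.
Δ₀ < P, so pairing is avoided: the ground state is high-spin.
Filling d⁴ accordingly: t₂g³ eg¹.
Orbital CFSE = -0.6Δ₀ = -0.6 × 18300 = -10980 cm⁻¹.
High-spin has no excess pairs, so no pairing correction applies.

-10980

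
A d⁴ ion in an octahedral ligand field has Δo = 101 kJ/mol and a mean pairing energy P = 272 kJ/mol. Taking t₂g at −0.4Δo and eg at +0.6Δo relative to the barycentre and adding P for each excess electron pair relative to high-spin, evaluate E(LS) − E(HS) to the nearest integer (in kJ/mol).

171

In the high-spin limit (t₂g³ eg¹) the orbital term is -0.6Δo = -61 kJ/mol, with no excess pairing.
For low-spin the configuration is t₂g⁴ eg⁰: orbital energy -1.6 × 101 = -162 kJ/mol, and 1 additional pair relative to high-spin adds 272 kJ/mol, giving 110 kJ/mol.
Thus E(LS) − E(HS) = 171 kJ/mol.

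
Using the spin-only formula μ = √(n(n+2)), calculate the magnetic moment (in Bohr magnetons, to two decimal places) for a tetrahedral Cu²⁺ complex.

1.73 Bohr magnetons

Cu sits in group 11; removing 2 electrons leaves Cu²⁺ with 11 − 2 = 9 d electrons.
Tetrahedral fields are weak (Δₜ ≈ 4/9 Δₒ), so electrons fill high-spin.
Configuration: e⁴ t₂⁵ → 1 unpaired electron.
μ(spin-only) = √[1(1+2)] = √3 ≈ 1.73 Bohr magnetons.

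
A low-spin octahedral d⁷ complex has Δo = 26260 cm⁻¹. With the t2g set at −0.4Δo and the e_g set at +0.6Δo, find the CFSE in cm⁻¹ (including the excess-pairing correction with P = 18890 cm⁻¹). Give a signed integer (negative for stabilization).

-28378

Configuration: t2g^6 e_g^1.
Orbital CFSE = 6(-0.4) + 1(0.6) = -1.8Δo = -1.8 × 26260 = -47268 cm⁻¹.
High-spin d⁷ would be t2g^5 e_g^2 with 2 pairs; low-spin has 3, so 1 excess pair costs +1P = +18890 cm⁻¹.
Combining: -47268 + 18890 = -28378 cm⁻¹.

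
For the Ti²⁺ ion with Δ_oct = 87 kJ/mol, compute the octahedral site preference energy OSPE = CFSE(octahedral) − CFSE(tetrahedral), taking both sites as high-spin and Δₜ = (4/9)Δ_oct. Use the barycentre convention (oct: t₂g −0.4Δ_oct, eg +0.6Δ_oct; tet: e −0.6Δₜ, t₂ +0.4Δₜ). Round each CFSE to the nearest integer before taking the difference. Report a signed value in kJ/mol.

Ti²⁺: group 4, so d-count = 4 − 2 = 2.
In an octahedral site d² (HS) is t₂g² eg⁰, giving CFSE(oct) = -0.8Δ_oct = -70 kJ/mol.
Tetrahedral e² t₂⁰ gives -1.2Δₜ = -1.2 × (4/9) × 87 = -46 kJ/mol.
Subtracting, OSPE = -70 − (-46) = -24 kJ/mol.

-24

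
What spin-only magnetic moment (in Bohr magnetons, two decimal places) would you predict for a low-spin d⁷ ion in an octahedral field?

1.73 Bohr magnetons

Configuration: t2g^6 e_g^1 → 1 unpaired electron.
μ(spin-only) = √[1(1+2)] = √3 ≈ 1.73 Bohr magnetons.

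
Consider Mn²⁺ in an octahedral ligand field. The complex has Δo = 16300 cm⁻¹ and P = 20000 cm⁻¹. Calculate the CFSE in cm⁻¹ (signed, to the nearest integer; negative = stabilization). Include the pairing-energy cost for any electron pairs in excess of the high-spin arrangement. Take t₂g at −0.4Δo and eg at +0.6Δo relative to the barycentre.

Mn is in group 7, so Mn²⁺ is d⁵ (7 − 2 = 5).
With Δo < P the complex is high-spin.
Configuration: t₂g³ eg².
Orbital CFSE = 0.0Δo = 0.0 × 16300 = 0 cm⁻¹.
High-spin has no excess pairs, so no pairing correction applies.

0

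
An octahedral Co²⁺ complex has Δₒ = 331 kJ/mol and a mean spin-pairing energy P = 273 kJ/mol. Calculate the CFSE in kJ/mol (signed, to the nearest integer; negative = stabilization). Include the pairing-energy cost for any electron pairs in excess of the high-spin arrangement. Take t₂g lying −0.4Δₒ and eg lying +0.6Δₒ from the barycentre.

-323

Group 9 minus oxidation state +2 gives a d⁷ configuration for Co²⁺.
Δₒ > P, so pairing is preferred: the ground state is low-spin.
Configuration: t₂g⁶ eg¹.
Orbital CFSE = -1.8Δₒ = -1.8 × 331 = -596 kJ/mol.
Excess pairs vs high-spin: 3 − 2 = 1; pairing cost = +273 kJ/mol.
Net CFSE = -596 + 273 = -323 kJ/mol.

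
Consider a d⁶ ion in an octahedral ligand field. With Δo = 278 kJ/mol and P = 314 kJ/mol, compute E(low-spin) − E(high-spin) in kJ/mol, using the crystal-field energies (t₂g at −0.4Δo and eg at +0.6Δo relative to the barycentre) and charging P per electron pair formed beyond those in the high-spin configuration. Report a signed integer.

In the high-spin limit (t₂g⁴ eg²) the orbital term is -0.4Δo = -111 kJ/mol, with no excess pairing.
For low-spin the configuration is t₂g⁶ eg⁰: orbital energy -2.4 × 278 = -667 kJ/mol, and 2 additional pairs relative to high-spin add 628 kJ/mol, giving -39 kJ/mol.
E(LS) − E(HS) = -39 − (-111) = 72 kJ/mol.

72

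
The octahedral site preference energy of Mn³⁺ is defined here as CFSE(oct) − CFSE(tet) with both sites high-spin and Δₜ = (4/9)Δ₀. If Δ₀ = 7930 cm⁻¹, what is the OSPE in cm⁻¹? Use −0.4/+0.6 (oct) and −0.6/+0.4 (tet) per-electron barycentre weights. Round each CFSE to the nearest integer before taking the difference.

Group 7 minus oxidation state +3 gives a d⁴ configuration for Mn³⁺.
Octahedral (high-spin): t₂g³ eg¹, CFSE = 3(−0.4) + 1(+0.6) = -0.6Δ₀ = -0.6 × 7930 = -4758 cm⁻¹.
Tetrahedral: e² t₂², CFSE = 2(−0.6) + 2(+0.4) = -0.4Δₜ = -0.4 × (4/9) × 7930 = -1410 cm⁻¹.
OSPE = CFSE(oct) − CFSE(tet) = -4758 − (-1410) = -3348 cm⁻¹.

-3348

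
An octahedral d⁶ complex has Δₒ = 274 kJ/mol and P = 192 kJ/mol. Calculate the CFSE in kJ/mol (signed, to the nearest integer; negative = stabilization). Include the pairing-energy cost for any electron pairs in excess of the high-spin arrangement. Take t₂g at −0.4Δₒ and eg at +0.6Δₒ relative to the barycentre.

-274

Here Δₒ > P (274 > 192), so the low-spin state is favoured.
That gives t₂g⁶ eg⁰.
Orbital CFSE = -2.4Δₒ = -2.4 × 274 = -658 kJ/mol.
Excess pairs vs high-spin: 3 − 1 = 2; pairing cost = +384 kJ/mol.
Net CFSE = -658 + 384 = -274 kJ/mol.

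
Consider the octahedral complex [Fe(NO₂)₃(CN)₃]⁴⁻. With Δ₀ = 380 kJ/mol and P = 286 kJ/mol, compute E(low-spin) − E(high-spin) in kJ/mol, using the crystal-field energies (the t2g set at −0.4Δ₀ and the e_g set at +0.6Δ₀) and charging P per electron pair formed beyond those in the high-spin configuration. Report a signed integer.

Ligand charges: 3×(-1) from NO₂⁻ and 3×(-1) from CN⁻ sum to -6; with overall charge -4, Fe is +2.
Group 8 minus oxidation state +2 gives a d⁶ configuration for Fe²⁺.
High-spin d⁶ fills as t2g^4 e_g^2 with CFSE 4(−0.4) + 2(+0.6) = -0.4Δ₀ = -152 kJ/mol.
Low-spin: t2g^6 e_g^0, orbital CFSE = -2.4Δ₀ = -912 kJ/mol; plus 2 excess pairs × P = +572 kJ/mol; total -340 kJ/mol.
Thus E(LS) − E(HS) = -188 kJ/mol.

-188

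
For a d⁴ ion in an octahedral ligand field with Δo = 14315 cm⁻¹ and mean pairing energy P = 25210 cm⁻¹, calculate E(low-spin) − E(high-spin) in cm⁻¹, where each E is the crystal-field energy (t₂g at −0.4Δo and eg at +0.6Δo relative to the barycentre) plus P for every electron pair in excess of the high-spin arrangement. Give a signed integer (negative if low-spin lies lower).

10895

High-spin d⁴ fills as t₂g³ eg¹ with CFSE 3(−0.4) + 1(+0.6) = -0.6Δo = -8589 cm⁻¹.
Low-spin: t₂g⁴ eg⁰, orbital CFSE = -1.6Δo = -22904 cm⁻¹; plus 1 excess pair × P = +25210 cm⁻¹; total 2306 cm⁻¹.
Thus E(LS) − E(HS) = 10895 cm⁻¹.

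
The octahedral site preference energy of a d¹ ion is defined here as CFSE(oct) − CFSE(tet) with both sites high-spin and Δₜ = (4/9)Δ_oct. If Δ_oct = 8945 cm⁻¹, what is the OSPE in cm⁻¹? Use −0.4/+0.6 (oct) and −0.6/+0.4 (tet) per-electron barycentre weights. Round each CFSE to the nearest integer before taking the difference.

In an octahedral site d¹ (HS) is t₂g¹ eg⁰, giving CFSE(oct) = -0.4Δ_oct = -3578 cm⁻¹.
In a tetrahedral site the filling is e¹ t₂⁰: CFSE(tet) = -0.6Δₜ = -0.6 × (4/9)(8945) = -2385 cm⁻¹.
OSPE = -3578 − (-2385) = -1193 cm⁻¹.

-1193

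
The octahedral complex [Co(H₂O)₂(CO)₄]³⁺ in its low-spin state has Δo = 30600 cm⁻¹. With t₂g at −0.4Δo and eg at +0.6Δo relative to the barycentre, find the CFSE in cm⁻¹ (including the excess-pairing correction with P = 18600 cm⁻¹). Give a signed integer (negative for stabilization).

Ligand charges: 2×(+0) from H₂O and 4×(+0) from CO sum to +0; with overall charge +3, Co is +3.
Group 9 minus oxidation state +3 gives a d⁶ configuration for Co³⁺.
The d⁶ electrons fill as t₂g⁶ eg⁰.
Orbital CFSE = 6(-0.4) + 0(0.6) = -2.4Δo = -2.4 × 30600 = -73440 cm⁻¹.
Pairing penalty: 3 pairs vs 1 in the high-spin reference → 2 extra × P = 37200 cm⁻¹.
Net CFSE = -73440 + 37200 = -36240 cm⁻¹.

-36240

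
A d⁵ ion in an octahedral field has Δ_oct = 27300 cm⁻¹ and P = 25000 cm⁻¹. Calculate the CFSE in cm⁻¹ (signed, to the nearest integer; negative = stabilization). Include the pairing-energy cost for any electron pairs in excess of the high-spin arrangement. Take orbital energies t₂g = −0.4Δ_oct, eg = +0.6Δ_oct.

-4600

Δ_oct > P, so pairing is preferred: the ground state is low-spin.
Filling d⁵ accordingly: t₂g⁵ eg⁰.
Orbital CFSE = -2.0Δ_oct = -2.0 × 27300 = -54600 cm⁻¹.
Excess pairs vs high-spin: 2 − 0 = 2; pairing cost = +50000 cm⁻¹.
Net CFSE = -54600 + 50000 = -4600 cm⁻¹.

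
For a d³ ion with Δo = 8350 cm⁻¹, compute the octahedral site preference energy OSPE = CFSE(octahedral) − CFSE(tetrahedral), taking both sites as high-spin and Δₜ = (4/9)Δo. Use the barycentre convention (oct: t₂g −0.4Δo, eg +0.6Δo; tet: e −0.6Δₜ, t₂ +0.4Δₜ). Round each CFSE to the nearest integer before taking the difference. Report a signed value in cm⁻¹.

-7051

In an octahedral site d³ (HS) is t₂g³ eg⁰, giving CFSE(oct) = -1.2Δo = -10020 cm⁻¹.
Tetrahedral: e² t₂¹, CFSE = 2(−0.6) + 1(+0.4) = -0.8Δₜ = -0.8 × (4/9) × 8350 = -2969 cm⁻¹.
OSPE = -10020 − (-2969) = -7051 cm⁻¹.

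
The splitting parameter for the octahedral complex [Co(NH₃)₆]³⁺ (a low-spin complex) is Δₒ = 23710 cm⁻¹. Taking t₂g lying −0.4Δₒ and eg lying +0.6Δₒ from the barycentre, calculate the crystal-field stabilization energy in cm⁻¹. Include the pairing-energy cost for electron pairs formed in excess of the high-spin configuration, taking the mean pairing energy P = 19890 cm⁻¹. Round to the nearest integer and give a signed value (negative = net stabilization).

-17124

NH₃ is neutral, so the +3 overall charge sits on Co: oxidation state +3.
Co³⁺: group 9, so d-count = 9 − 3 = 6.
Configuration: t₂g⁶ eg⁰.
CFSE(orbital) = 6×(-0.4Δₒ) + 0×(0.6Δₒ) = -2.4Δₒ; with Δₒ = 23710 cm⁻¹ that is -56904 cm⁻¹.
Relative to high-spin t₂g⁴ eg² (1 paired), the low-spin configuration has 2 additional pairs, contributing +2 × 19890 = +39780 cm⁻¹.
Net CFSE = -56904 + 39780 = -17124 cm⁻¹.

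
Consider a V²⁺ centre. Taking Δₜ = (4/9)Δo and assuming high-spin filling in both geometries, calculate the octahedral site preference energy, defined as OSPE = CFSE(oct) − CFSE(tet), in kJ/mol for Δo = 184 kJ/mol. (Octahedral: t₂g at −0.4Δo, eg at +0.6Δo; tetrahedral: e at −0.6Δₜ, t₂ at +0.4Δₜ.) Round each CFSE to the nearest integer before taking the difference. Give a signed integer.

-156

V is in group 5, so V²⁺ is d³ (5 − 2 = 3).
Octahedral (high-spin): t2g^3 e_g^0, CFSE = 3(−0.4) + 0(+0.6) = -1.2Δo = -1.2 × 184 = -221 kJ/mol.
In a tetrahedral site the filling is e^2 t2^1: CFSE(tet) = -0.8Δₜ = -0.8 × (4/9)(184) = -65 kJ/mol.
Subtracting, OSPE = -221 − (-65) = -156 kJ/mol.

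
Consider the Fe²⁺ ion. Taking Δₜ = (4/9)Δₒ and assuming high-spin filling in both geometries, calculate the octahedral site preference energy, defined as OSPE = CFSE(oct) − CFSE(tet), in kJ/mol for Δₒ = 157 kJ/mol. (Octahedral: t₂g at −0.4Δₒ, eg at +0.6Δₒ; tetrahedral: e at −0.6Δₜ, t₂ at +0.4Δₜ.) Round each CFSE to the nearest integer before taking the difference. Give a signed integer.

Fe²⁺: group 8, so d-count = 8 − 2 = 6.
In an octahedral site d⁶ (HS) is t₂g⁴ eg², giving CFSE(oct) = -0.4Δₒ = -63 kJ/mol.
Tetrahedral e³ t₂³ gives -0.6Δₜ = -0.6 × (4/9) × 157 = -42 kJ/mol.
OSPE = -63 − (-42) = -21 kJ/mol.

-21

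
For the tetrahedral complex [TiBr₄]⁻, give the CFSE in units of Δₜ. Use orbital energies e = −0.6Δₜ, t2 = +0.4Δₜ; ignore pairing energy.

Each Br⁻ contributes -1; 4 × (-1) = -4. With overall charge -1, Ti is in the +3 oxidation state.
Ti is in group 4, so Ti³⁺ is d¹ (4 − 3 = 1).
With tetrahedral geometry the complex is necessarily high-spin.
Configuration: e^1 t2^0.
CFSE = 1(-0.6Δₜ) + 0(0.4Δₜ) = -0.6Δₜ + 0.0Δₜ = -0.6Δₜ.

-0.6 Δₜ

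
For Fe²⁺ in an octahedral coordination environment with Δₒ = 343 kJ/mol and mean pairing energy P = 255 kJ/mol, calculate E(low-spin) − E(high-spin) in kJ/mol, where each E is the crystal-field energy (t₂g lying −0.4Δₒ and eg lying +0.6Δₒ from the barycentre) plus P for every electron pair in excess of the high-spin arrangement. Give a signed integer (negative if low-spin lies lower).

-176

Fe sits in group 8; removing 2 electrons leaves Fe²⁺ with 8 − 2 = 6 d electrons.
High-spin: t₂g⁴ eg², CFSE = -0.4Δₒ = -137 kJ/mol.
For low-spin the configuration is t₂g⁶ eg⁰: orbital energy -2.4 × 343 = -823 kJ/mol, and 2 additional pairs relative to high-spin add 510 kJ/mol, giving -313 kJ/mol.
Thus E(LS) − E(HS) = -176 kJ/mol.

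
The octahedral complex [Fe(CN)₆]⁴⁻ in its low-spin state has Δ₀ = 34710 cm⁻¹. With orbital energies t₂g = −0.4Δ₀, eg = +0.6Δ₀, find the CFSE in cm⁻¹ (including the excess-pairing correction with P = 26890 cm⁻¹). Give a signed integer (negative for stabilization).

-29524

Each CN⁻ contributes -1; 6 × (-1) = -6. With overall charge -4, Fe is in the +2 oxidation state.
Group 8 minus oxidation state +2 gives a d⁶ configuration for Fe²⁺.
Configuration: t₂g⁶ eg⁰.
The orbital stabilization is -2.4Δ₀ = -2.4 × 34710 = -83304 cm⁻¹.
Relative to high-spin t₂g⁴ eg² (1 paired), the low-spin configuration has 2 additional pairs, contributing +2 × 26890 = +53780 cm⁻¹.
Overall CFSE = -83304 + 53780 = -29524 cm⁻¹.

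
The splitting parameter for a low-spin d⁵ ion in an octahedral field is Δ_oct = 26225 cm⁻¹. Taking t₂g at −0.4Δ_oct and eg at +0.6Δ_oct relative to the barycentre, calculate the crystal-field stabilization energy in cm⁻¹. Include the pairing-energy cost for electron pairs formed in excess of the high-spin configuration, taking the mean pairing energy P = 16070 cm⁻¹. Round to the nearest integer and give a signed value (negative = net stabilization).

Electron filling gives t₂g⁵ eg⁰.
CFSE(orbital) = 5×(-0.4Δ_oct) + 0×(0.6Δ_oct) = -2.0Δ_oct; with Δ_oct = 26225 cm⁻¹ that is -52450 cm⁻¹.
Pairing penalty: 2 pairs vs 0 in the high-spin reference → 2 extra × P = 32140 cm⁻¹.
Net CFSE = -52450 + 32140 = -20310 cm⁻¹.

-20310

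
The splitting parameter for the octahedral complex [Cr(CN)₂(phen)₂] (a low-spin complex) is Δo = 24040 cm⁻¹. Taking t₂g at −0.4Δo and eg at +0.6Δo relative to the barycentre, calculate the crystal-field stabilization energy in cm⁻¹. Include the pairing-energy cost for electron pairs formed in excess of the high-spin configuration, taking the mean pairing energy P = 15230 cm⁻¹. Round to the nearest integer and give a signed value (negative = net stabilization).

-23234

Ligand charges: 2×(-1) from CN⁻ and 2×(+0) from phen sum to -2; with overall charge +0, Cr is +2.
Group 6 minus oxidation state +2 gives a d⁴ configuration for Cr²⁺.
Electron filling gives t₂g⁴ eg⁰.
Orbital CFSE = 4(-0.4) + 0(0.6) = -1.6Δo = -1.6 × 24040 = -38464 cm⁻¹.
Pairing penalty: 1 pair vs 0 in the high-spin reference → 1 extra × P = 15230 cm⁻¹.
Net CFSE = -38464 + 15230 = -23234 cm⁻¹.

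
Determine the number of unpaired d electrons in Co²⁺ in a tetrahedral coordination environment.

Co²⁺: group 9, so d-count = 9 − 2 = 7.
With tetrahedral geometry the complex is necessarily high-spin.
Configuration: e⁴ t₂³, giving 3 unpaired electrons.

3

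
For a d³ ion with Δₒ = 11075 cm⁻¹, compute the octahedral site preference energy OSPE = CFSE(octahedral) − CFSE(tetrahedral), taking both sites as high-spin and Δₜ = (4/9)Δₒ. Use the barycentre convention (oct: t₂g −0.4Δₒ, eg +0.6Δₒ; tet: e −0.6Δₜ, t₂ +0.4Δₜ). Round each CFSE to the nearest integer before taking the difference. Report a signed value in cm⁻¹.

In an octahedral site d³ (HS) is t₂g³ eg⁰, giving CFSE(oct) = -1.2Δₒ = -13290 cm⁻¹.
Tetrahedral e² t₂¹ gives -0.8Δₜ = -0.8 × (4/9) × 11075 = -3938 cm⁻¹.
OSPE = -13290 − (-3938) = -9352 cm⁻¹.

-9352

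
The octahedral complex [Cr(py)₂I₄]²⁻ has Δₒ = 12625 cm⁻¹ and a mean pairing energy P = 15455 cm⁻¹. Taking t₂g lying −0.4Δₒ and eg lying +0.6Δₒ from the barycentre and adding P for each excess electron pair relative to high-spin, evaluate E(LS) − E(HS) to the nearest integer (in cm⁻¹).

Ligand charges: 2×(+0) from py and 4×(-1) from I⁻ sum to -4; with overall charge -2, Cr is +2.
Cr sits in group 6; removing 2 electrons leaves Cr²⁺ with 6 − 2 = 4 d electrons.
High-spin: t₂g³ eg¹, CFSE = -0.6Δₒ = -7575 cm⁻¹.
For low-spin the configuration is t₂g⁴ eg⁰: orbital energy -1.6 × 12625 = -20200 cm⁻¹, and 1 additional pair relative to high-spin adds 15455 cm⁻¹, giving -4745 cm⁻¹.
Thus E(LS) − E(HS) = 2830 cm⁻¹.

2830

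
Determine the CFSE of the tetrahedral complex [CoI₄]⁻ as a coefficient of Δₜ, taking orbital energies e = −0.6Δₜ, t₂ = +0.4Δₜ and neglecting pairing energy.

Each I⁻ contributes -1; 4 × (-1) = -4. With overall charge -1, Co is in the +3 oxidation state.
Co is in group 9, so Co³⁺ is d⁶ (9 − 3 = 6).
With tetrahedral geometry the complex is necessarily high-spin.
Configuration: e³ t₂³.
CFSE = 3(-0.6Δₜ) + 3(0.4Δₜ) = -1.8Δₜ + 1.2Δₜ = -0.6Δₜ.

-0.6 Δₜ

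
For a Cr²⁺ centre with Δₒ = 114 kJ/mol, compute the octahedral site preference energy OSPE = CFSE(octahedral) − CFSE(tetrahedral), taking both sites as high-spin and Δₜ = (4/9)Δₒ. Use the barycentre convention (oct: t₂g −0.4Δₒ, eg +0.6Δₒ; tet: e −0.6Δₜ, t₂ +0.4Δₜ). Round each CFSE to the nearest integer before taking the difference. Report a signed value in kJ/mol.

Cr²⁺: group 6, so d-count = 6 − 2 = 4.
Octahedral high-spin t₂g³ eg¹: CFSE = -0.6 × 114 = -68 kJ/mol.
Tetrahedral e² t₂² gives -0.4Δₜ = -0.4 × (4/9) × 114 = -20 kJ/mol.
OSPE = -68 − (-20) = -48 kJ/mol.

-48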